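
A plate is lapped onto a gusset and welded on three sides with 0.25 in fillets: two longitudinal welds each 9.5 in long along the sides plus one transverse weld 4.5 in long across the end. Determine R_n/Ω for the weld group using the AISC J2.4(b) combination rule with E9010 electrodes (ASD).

R_n/Ω ≈ 112 kip

E90XX → F_EXX = 90 ksi.
t_e = 0.707 × 0.25 = 0.1767 in.
R_nwl = 0.6 × 90 × 0.1767 × 19 = 181.3 kip (longitudinal, 2 welds).
R_nwt = 0.6 × 90 × 0.1767 × 4.5 = 42.95 kip (transverse, base value).
(i) R_nwl + R_nwt = 224.3 kip; (ii) 0.85 R_nwl + 1.5 R_nwt = 218.6 kip.
R_n = max = 224.3 kip [governs: (i)]; R_n/Ω = 112.1 kip.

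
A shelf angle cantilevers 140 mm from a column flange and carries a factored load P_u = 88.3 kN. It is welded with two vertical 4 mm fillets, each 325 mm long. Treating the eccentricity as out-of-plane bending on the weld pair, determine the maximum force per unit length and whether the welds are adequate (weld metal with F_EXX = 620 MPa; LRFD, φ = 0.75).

L_w = 2 × 325 = 650 mm; section modulus (unit throat) S = 2 × L²/6 = 35210 mm².
Direct shear f_v = P/L_w = 88.3×10³/650 = 135.8 N/mm.
Moment M = P × e = 88.3×10³ × 140 = 12362000 N·mm; bending f_b = M/S = 351.1 N/mm.
f_max = √(f_v² + f_b²) = √(135.8² + 351.1²) = 376.5 N/mm.
φr_n = 0.75 × 0.6 × 620 × (0.707 × 4) = 789 N/mm → adequate.

f_max ≈ 376 N/mm; adequate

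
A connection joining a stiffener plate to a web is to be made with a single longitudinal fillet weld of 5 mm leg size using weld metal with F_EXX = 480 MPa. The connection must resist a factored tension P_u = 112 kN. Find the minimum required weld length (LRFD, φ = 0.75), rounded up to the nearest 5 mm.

Throat t_e = 0.707 × 5 = 3.535 mm.
φr_n = 0.75 × 0.6 × 480 × 3.535 × 10⁻³ = 0.7636 kN/mm.
L_req = P_u / φr_n = 112 / 0.7636 = 146.7 mm total.
Round up → use L = 150 mm.

L = 150 mm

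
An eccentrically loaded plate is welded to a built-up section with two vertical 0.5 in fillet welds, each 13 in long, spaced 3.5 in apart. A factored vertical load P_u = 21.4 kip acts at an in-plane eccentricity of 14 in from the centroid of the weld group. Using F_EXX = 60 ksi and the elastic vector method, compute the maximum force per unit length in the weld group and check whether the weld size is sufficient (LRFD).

Total weld length L_w = 26 in. Treat welds as unit-width lines.
Polar moment about centroid: J = 2[d³/12 + d(b/2)²] = 2[13³/12 + 13×1.75²] = 445.8 in³.
Direct shear f_v = P/L_w = 21.4 / 26 = 0.8231 kip/in (vertical).
Torsion M = P·e = 21.4 × 14 = 299.6 kip·in.
Critical point at (x, y) = (1.75, 6.5) from centroid. f_tx = M·y/J = 4.368 kip/in; f_ty = M·x/J = 1.176 kip/in.
Resultant f_max = √[f_tx² + (f_v + f_ty)²] = √[4.368² + (0.8231 + 1.176)²] = 4.804 kip/in.
Capacity per unit length: φr_n = 0.75 × 0.6 × 60 × (0.707 × 0.5) = 9.544 kip/in.
4.804 ≤ 9.544 → adequate.

f_max ≈ 4.8 kip/in; adequate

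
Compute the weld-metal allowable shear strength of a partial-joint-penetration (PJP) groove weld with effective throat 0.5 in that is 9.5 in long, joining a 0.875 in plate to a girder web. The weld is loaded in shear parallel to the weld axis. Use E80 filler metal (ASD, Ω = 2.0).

E80XX → F_EXX = 80 ksi.
Effective throat (given) t_e = 0.5 in.
A_we = 0.5 × 9.5 = 4.75 in².
F_nw = 0.6 F_EXX = 48 ksi.
R_n/Ω = (48 × 4.75) / 2.0 = 114 kip.

R_n/Ω ≈ 114 kip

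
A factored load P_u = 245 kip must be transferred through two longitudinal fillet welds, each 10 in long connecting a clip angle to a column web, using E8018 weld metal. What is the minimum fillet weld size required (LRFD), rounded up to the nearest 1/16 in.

E80XX → F_EXX = 80 ksi.
Total weld length L = 20 in.
Required throat t_e = P_u / (φ × 0.6 F_EXX × L) = 245 / (0.75 × 0.6 × 80 × 20) = 0.3403 in.
Required leg w = t_e / 0.707 = 0.4813 in → use 1/2 in.

w = 1/2 in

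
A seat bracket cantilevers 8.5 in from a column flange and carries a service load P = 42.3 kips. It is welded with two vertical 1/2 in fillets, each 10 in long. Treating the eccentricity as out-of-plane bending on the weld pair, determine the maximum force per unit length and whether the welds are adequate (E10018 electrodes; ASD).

E100XX → F_EXX = 100 ksi.
L_w = 2 × 10 = 20 in; section modulus (unit throat) S = 2 × L²/6 = 33.33 in².
Direct shear f_v = P/L_w = 42.3/20 = 2.115 kip/in.
Moment M = P × e = 42.3 × 8.5 = 359.55 kip·in; bending f_b = M/S = 10.79 kip/in.
f_max = √(f_v² + f_b²) = √(2.115² + 10.79²) = 10.99 kip/in.
r_n/Ω = (1/2.0) × 0.6 × 100 × (0.707 × 0.5) = 10.6 kip/in → NOT adequate.

f_max ≈ 11 kip/in; NOT adequate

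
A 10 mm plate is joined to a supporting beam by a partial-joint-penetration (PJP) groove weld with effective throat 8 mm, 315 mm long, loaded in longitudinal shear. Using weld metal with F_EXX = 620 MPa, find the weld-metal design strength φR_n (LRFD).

φR_n ≈ 703 kN

Effective throat (given) t_e = 8 mm.
A_we = 8 × 315 = 2520 mm².
F_nw = 0.6 F_EXX = 372 MPa.
φR_n = 0.75 × 372 × 2520 × 10⁻³ = 703.1 kN.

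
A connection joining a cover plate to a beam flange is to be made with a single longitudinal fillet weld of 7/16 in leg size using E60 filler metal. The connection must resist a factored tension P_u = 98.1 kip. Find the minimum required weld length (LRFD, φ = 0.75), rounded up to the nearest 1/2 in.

L = 12 in

E60XX → F_EXX = 60 ksi.
Throat t_e = 0.707 × 0.4375 = 0.3093 in.
φr_n = 0.75 × 0.6 × 60 × 0.3093 = 8.351 kip/in.
L_req = P_u / φr_n = 98.1 / 8.351 = 11.75 in total.
Round up → use L = 12 in.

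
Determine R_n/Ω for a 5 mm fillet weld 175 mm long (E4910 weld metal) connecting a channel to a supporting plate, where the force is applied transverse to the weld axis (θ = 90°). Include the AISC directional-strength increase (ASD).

R_n/Ω ≈ 136 kN

E49XX → F_EXX = 490 MPa.
t_e = 0.707 × 5 = 3.535 mm; A_we = 3.535 × 175 = 618.6 mm².
Directional factor: 1.0 + 0.5 sin^1.5(90°) = 1.5.
F_nw = 0.6 × 490 × 1.5 = 441 MPa.
R_n/Ω = (441 × 618.6) / 2.0 × 10⁻³ = 136.4 kN.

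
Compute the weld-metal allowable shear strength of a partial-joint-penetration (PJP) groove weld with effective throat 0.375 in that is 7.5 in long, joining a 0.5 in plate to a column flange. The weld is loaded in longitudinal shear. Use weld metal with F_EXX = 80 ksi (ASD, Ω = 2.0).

R_n/Ω ≈ 67.5 kips

Effective throat (given) t_e = 0.375 in.
A_we = 0.375 × 7.5 = 2.812 in².
F_nw = 0.6 F_EXX = 48 ksi.
R_n/Ω = (48 × 2.812) / 2.0 = 67.5 kips.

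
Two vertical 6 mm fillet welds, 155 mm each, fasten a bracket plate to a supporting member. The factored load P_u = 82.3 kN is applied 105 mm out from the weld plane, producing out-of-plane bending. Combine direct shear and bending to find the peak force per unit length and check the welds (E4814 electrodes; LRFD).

f_max ≈ 1110 N/mm; NOT adequate

E48XX → F_EXX = 480 MPa.
L_w = 2 × 155 = 310 mm; section modulus (unit throat) S = 2 × L²/6 = 8008 mm².
Direct shear f_v = P/L_w = 82.3×10³/310 = 265.5 N/mm.
Moment M = P × e = 82.3×10³ × 105 = 8641500 N·mm; bending f_b = M/S = 1079 N/mm.
f_max = √(f_v² + f_b²) = √(265.5² + 1079²) = 1111 N/mm.
φr_n = 0.75 × 0.6 × 480 × (0.707 × 6) = 916.3 N/mm → NOT adequate.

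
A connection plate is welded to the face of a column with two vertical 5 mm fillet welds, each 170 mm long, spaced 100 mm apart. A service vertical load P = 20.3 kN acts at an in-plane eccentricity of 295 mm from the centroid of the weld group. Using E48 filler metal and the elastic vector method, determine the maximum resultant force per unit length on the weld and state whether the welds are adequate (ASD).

E48XX → F_EXX = 480 MPa.
Total weld length L_w = 340 mm. Treat welds as unit-width lines.
Polar moment about centroid: J = 2[d³/12 + d(b/2)²] = 2[170³/12 + 170×50²] = 1669000 mm³.
Direct shear f_v = P/L_w = 20.3×10³ / 340 = 59.71 N/mm (vertical).
Torsion M = P·e = 20.3×10³ × 295 = 5988500 N·mm.
Critical point at (x, y) = (50, 85) from centroid. f_tx = M·y/J = 305 N/mm; f_ty = M·x/J = 179.4 N/mm.
Resultant f_max = √[f_tx² + (f_v + f_ty)²] = √[305² + (59.71 + 179.4)²] = 387.6 N/mm.
Capacity per unit length: r_n/Ω = (1/2.0) × 0.6 × 480 × (0.707 × 5) = 509 N/mm.
387.6 ≤ 509 → adequate.

f_max ≈ 388 N/mm; adequate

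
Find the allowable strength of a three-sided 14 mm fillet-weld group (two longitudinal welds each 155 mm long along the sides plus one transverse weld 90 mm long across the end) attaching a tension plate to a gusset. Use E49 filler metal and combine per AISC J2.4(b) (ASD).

E49XX → F_EXX = 490 MPa.
t_e = 0.707 × 14 = 9.898 mm.
R_nwl = 0.6 × 490 × 9.898 × 310 × 10⁻³ = 902.1 kN (longitudinal, 2 welds).
R_nwt = 0.6 × 490 × 9.898 × 90 × 10⁻³ = 261.9 kN (transverse, base value).
(i) R_nwl + R_nwt = 1164 kN; (ii) 0.85 R_nwl + 1.5 R_nwt = 1160 kN.
R_n = max = 1164 kN [governs: (i)]; R_n/Ω = 582 kN.

R_n/Ω ≈ 582 kN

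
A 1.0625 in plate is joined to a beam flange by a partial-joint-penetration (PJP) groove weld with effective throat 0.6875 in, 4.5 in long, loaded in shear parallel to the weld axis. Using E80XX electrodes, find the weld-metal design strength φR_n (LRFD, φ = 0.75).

φR_n ≈ 111 kip

E80XX → F_EXX = 80 ksi.
Effective throat (given) t_e = 0.6875 in.
A_we = 0.6875 × 4.5 = 3.094 in².
F_nw = 0.6 F_EXX = 48 ksi.
φR_n = 0.75 × 48 × 3.094 = 111.4 kip.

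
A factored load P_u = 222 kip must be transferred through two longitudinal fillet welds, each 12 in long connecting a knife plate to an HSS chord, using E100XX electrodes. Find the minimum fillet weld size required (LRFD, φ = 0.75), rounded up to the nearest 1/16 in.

w = 5/16 in

E100XX → F_EXX = 100 ksi.
Total weld length L = 24 in.
Required throat t_e = P_u / (φ × 0.6 F_EXX × L) = 222 / (0.75 × 0.6 × 100 × 24) = 0.2056 in.
Required leg w = t_e / 0.707 = 0.2907 in → use 5/16 in.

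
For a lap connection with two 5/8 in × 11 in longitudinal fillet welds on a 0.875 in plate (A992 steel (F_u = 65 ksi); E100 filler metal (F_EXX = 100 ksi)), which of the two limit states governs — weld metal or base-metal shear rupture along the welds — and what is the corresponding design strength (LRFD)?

φR_n ≈ 437 kips (weld metal governs)

t_e = 0.707 × 0.625 = 0.4419 in; L = 22 in.
Weld metal: φR_n = 0.75 × 0.6 × 100 × 0.4419 × 22 = 437.5 kips.
Base metal (shear rupture): φR_n = 0.75 × 0.6 × 65 × 0.875 × 22 = 563.1 kips.
Governing: weld metal.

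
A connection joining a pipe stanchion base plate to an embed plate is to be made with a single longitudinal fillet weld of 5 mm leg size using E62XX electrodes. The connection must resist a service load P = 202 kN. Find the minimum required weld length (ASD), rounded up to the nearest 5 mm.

L = 310 mm

E62XX → F_EXX = 620 MPa.
Throat t_e = 0.707 × 5 = 3.535 mm.
r_n/Ω = (0.6 × 620 × 3.535) / 2.0 = 657.5 N/mm = 0.6575 kN/mm.
L_req = P / (r_n/Ω) = 202 / 0.6575 = 307.2 mm total.
Round up → use L = 310 mm.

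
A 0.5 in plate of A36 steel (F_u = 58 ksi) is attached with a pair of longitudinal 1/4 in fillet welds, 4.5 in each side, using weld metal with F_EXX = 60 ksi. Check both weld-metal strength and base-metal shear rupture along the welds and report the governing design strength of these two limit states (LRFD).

φR_n ≈ 43 kip (weld metal governs)

t_e = 0.707 × 0.25 = 0.1767 in; L = 9 in.
Weld metal: φR_n = 0.75 × 0.6 × 60 × 0.1767 × 9 = 42.95 kip.
Base metal (shear rupture): φR_n = 0.75 × 0.6 × 58 × 0.5 × 9 = 117.4 kip.
Governing: weld metal.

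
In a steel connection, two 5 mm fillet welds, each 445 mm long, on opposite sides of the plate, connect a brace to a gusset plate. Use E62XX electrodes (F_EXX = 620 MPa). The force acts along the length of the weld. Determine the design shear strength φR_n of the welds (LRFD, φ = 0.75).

Effective throat t_e = 0.707 × 5 = 3.535 mm.
Total length L = 890 mm; A_we = 3.535 × 890 = 3146 mm².
F_nw = 0.6 F_EXX = 0.6 × 620 = 372 MPa.
φR_n = 0.75 × 372 × 3146 × 10⁻³ = 877.8 kN.

φR_n ≈ 878 kN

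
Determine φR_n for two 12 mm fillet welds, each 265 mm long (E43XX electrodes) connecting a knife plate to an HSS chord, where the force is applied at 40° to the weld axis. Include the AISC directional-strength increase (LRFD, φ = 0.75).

φR_n ≈ 1090 kN

E43XX → F_EXX = 430 MPa.
t_e = 0.707 × 12 = 8.484 mm; A_we = 8.484 × 530 = 4497 mm².
Directional factor: 1.0 + 0.5 sin^1.5(40°) = 1.258.
F_nw = 0.6 × 430 × 1.258 = 324.5 MPa.
φR_n = 0.75 × 324.5 × 4497 × 10⁻³ = 1094 kN.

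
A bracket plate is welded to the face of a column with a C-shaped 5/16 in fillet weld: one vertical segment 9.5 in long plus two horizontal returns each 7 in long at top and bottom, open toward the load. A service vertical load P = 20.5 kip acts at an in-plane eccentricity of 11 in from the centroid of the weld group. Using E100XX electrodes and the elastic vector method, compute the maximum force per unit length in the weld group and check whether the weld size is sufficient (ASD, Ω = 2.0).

f_max ≈ 3.68 kip/in; adequate

E100XX → F_EXX = 100 ksi.
Total weld length L_w = 23.5 in. Treat welds as unit-width lines.
Centroid: x̄ = 2×7×3.5 / 23.5 = 2.085 in from the vertical weld.
Polar moment about centroid: J = I_x + I_y = [9.5³/12 + 2×7×4.75²] + [9.5×2.085² + 2(7³/12 + 7×1.415²)] = 513.8 in³.
Direct shear f_v = P/L_w = 20.5 / 23.5 = 0.8723 kip/in (vertical).
Torsion M = P·e = 20.5 × 11 = 225.5 kip·in.
Critical point at (x, y) = (4.915, 4.75) from centroid. f_tx = M·y/J = 2.085 kip/in; f_ty = M·x/J = 2.157 kip/in.
Resultant f_max = √[f_tx² + (f_v + f_ty)²] = √[2.085² + (0.8723 + 2.157)²] = 3.677 kip/in.
Capacity per unit length: r_n/Ω = (1/2.0) × 0.6 × 100 × (0.707 × 0.3125) = 6.628 kip/in.
3.677 ≤ 6.628 → adequate.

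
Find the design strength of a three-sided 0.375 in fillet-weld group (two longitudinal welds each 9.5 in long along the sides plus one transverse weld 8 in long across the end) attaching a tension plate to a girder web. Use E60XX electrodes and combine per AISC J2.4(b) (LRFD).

φR_n ≈ 202 kip

E60XX → F_EXX = 60 ksi.
t_e = 0.707 × 0.375 = 0.2651 in.
R_nwl = 0.6 × 60 × 0.2651 × 19 = 181.3 kip (longitudinal, 2 welds).
R_nwt = 0.6 × 60 × 0.2651 × 8 = 76.36 kip (transverse, base value).
(i) R_nwl + R_nwt = 257.7 kip; (ii) 0.85 R_nwl + 1.5 R_nwt = 268.7 kip.
R_n = max = 268.7 kip [governs: (ii)]; φR_n = 201.5 kip.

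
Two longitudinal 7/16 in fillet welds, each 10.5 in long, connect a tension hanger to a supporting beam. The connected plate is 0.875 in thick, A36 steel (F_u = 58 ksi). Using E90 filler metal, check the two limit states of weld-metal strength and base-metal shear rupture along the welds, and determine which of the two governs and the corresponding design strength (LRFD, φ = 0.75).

E90XX → F_EXX = 90 ksi.
t_e = 0.707 × 0.4375 = 0.3093 in; L = 21 in.
Weld metal: φR_n = 0.75 × 0.6 × 90 × 0.3093 × 21 = 263.1 kips.
Base metal (shear rupture): φR_n = 0.75 × 0.6 × 58 × 0.875 × 21 = 479.6 kips.
Governing: weld metal.

φR_n ≈ 263 kips (weld metal governs)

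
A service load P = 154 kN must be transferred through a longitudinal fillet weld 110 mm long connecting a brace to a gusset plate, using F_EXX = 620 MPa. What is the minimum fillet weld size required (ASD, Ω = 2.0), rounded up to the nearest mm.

w = 11 mm

Total weld length L = 110 mm.
Required throat t_e = P × Ω / (0.6 F_EXX × L) = 154 × 2.0 / (0.6 × 620 × 110 × 10⁻³) = 7.527 mm.
Required leg w = t_e / 0.707 = 10.65 mm → use 11 mm.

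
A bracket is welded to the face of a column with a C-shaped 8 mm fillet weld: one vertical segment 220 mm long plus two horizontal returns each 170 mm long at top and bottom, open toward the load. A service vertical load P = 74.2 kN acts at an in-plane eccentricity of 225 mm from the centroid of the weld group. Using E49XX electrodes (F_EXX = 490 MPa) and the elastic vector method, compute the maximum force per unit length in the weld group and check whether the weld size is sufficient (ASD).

f_max ≈ 503 N/mm; adequate

Total weld length L_w = 560 mm. Treat welds as unit-width lines.
Centroid: x̄ = 2×170×85 / 560 = 51.61 mm from the vertical weld.
Polar moment about centroid: J = I_x + I_y = [220³/12 + 2×170×110²] + [220×51.61² + 2(170³/12 + 170×33.39²)] = 6785000 mm³.
Direct shear f_v = P/L_w = 74.2×10³ / 560 = 132.5 N/mm (vertical).
Torsion M = P·e = 74.2×10³ × 225 = 16695000 N·mm.
Critical point at (x, y) = (118.4, 110) from centroid. f_tx = M·y/J = 270.7 N/mm; f_ty = M·x/J = 291.3 N/mm.
Resultant f_max = √[f_tx² + (f_v + f_ty)²] = √[270.7² + (132.5 + 291.3)²] = 502.9 N/mm.
Capacity per unit length: r_n/Ω = (1/2.0) × 0.6 × 490 × (0.707 × 8) = 831.4 N/mm.
502.9 ≤ 831.4 → adequate.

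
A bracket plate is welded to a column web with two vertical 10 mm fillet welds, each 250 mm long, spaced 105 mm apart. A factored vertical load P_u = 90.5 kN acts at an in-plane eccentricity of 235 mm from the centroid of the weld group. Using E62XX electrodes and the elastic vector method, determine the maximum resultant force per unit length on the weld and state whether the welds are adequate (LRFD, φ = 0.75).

f_max ≈ 811 N/mm; adequate

E62XX → F_EXX = 620 MPa.
Total weld length L_w = 500 mm. Treat welds as unit-width lines.
Polar moment about centroid: J = 2[d³/12 + d(b/2)²] = 2[250³/12 + 250×52.5²] = 3982000 mm³.
Direct shear f_v = P/L_w = 90.5×10³ / 500 = 181 N/mm (vertical).
Torsion M = P·e = 90.5×10³ × 235 = 21268000 N·mm.
Critical point at (x, y) = (52.5, 125) from centroid. f_tx = M·y/J = 667.6 N/mm; f_ty = M·x/J = 280.4 N/mm.
Resultant f_max = √[f_tx² + (f_v + f_ty)²] = √[667.6² + (181 + 280.4)²] = 811.5 N/mm.
Capacity per unit length: φr_n = 0.75 × 0.6 × 620 × (0.707 × 10) = 1973 N/mm.
811.5 ≤ 1973 → adequate.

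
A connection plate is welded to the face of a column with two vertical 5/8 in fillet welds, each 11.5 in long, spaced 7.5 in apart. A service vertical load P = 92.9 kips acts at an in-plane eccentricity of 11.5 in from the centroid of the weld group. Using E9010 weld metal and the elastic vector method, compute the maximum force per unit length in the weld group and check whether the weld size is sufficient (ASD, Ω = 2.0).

f_max ≈ 15.3 kip/in; NOT adequate

E90XX → F_EXX = 90 ksi.
Total weld length L_w = 23 in. Treat welds as unit-width lines.
Polar moment about centroid: J = 2[d³/12 + d(b/2)²] = 2[11.5³/12 + 11.5×3.75²] = 576.9 in³.
Direct shear f_v = P/L_w = 92.9 / 23 = 4.039 kip/in (vertical).
Torsion M = P·e = 92.9 × 11.5 = 1068.4 kip·in.
Critical point at (x, y) = (3.75, 5.75) from centroid. f_tx = M·y/J = 10.65 kip/in; f_ty = M·x/J = 6.944 kip/in.
Resultant f_max = √[f_tx² + (f_v + f_ty)²] = √[10.65² + (4.039 + 6.944)²] = 15.3 kip/in.
Capacity per unit length: r_n/Ω = (1/2.0) × 0.6 × 90 × (0.707 × 0.625) = 11.93 kip/in.
15.3 > 11.93 → NOT adequate.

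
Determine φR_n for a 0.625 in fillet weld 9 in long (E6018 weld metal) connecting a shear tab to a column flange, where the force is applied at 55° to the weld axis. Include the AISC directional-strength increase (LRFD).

φR_n ≈ 147 kips

E60XX → F_EXX = 60 ksi.
t_e = 0.707 × 0.625 = 0.4419 in; A_we = 0.4419 × 9 = 3.977 in².
Directional factor: 1.0 + 0.5 sin^1.5(55°) = 1.371.
F_nw = 0.6 × 60 × 1.371 = 49.35 ksi.
φR_n = 0.75 × 49.35 × 3.977 = 147.2 kips.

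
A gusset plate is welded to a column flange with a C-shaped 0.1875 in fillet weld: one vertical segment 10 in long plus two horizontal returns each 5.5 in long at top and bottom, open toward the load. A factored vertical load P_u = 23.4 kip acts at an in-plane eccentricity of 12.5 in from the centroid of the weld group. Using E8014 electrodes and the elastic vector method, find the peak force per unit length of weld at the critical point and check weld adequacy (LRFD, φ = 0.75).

E80XX → F_EXX = 80 ksi.
Total weld length L_w = 21 in. Treat welds as unit-width lines.
Centroid: x̄ = 2×5.5×2.75 / 21 = 1.44 in from the vertical weld.
Polar moment about centroid: J = I_x + I_y = [10³/12 + 2×5.5×5²] + [10×1.44² + 2(5.5³/12 + 5.5×1.31²)] = 425.7 in³.
Direct shear f_v = P/L_w = 23.4 / 21 = 1.114 kip/in (vertical).
Torsion M = P·e = 23.4 × 12.5 = 292.5 kip·in.
Critical point at (x, y) = (4.06, 5) from centroid. f_tx = M·y/J = 3.436 kip/in; f_ty = M·x/J = 2.789 kip/in.
Resultant f_max = √[f_tx² + (f_v + f_ty)²] = √[3.436² + (1.114 + 2.789)²] = 5.2 kip/in.
Capacity per unit length: φr_n = 0.75 × 0.6 × 80 × (0.707 × 0.1875) = 4.772 kip/in.
5.2 > 4.772 → NOT adequate.

f_max ≈ 5.2 kip/in; NOT adequate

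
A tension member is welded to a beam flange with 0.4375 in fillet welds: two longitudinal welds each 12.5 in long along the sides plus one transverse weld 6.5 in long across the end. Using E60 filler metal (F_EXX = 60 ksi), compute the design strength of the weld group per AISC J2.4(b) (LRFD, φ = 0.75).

φR_n ≈ 263 kip

t_e = 0.707 × 0.4375 = 0.3093 in.
R_nwl = 0.6 × 60 × 0.3093 × 25 = 278.4 kip (longitudinal, 2 welds).
R_nwt = 0.6 × 60 × 0.3093 × 6.5 = 72.38 kip (transverse, base value).
(i) R_nwl + R_nwt = 350.8 kip; (ii) 0.85 R_nwl + 1.5 R_nwt = 345.2 kip.
R_n = max = 350.8 kip [governs: (i)]; φR_n = 263.1 kip.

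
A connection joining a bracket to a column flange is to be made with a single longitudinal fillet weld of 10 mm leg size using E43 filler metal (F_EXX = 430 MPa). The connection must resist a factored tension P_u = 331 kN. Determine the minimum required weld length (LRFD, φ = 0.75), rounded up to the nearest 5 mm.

Throat t_e = 0.707 × 10 = 7.07 mm.
φr_n = 0.75 × 0.6 × 430 × 7.07 × 10⁻³ = 1.368 kN/mm.
L_req = P_u / φr_n = 331 / 1.368 = 242 mm total.
Round up → use L = 245 mm.

L = 245 mm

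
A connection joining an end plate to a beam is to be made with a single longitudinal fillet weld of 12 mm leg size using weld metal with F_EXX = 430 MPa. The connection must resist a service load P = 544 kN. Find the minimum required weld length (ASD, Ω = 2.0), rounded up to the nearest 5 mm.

Throat t_e = 0.707 × 12 = 8.484 mm.
r_n/Ω = (0.6 × 430 × 8.484) / 2.0 = 1094 N/mm = 1.094 kN/mm.
L_req = P / (r_n/Ω) = 544 / 1.094 = 497.1 mm total.
Round up → use L = 500 mm.

L = 500 mm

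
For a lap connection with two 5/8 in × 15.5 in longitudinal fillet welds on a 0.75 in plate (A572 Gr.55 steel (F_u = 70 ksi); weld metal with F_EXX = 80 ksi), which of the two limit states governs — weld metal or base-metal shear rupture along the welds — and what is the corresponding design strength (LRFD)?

t_e = 0.707 × 0.625 = 0.4419 in; L = 31 in.
Weld metal: φR_n = 0.75 × 0.6 × 80 × 0.4419 × 31 = 493.1 kips.
Base metal (shear rupture): φR_n = 0.75 × 0.6 × 70 × 0.75 × 31 = 732.4 kips.
Governing: weld metal.

φR_n ≈ 493 kips (weld metal governs)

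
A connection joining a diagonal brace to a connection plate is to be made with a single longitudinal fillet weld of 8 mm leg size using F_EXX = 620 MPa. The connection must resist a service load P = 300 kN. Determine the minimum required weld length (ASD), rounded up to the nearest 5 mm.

L = 290 mm

Throat t_e = 0.707 × 8 = 5.656 mm.
r_n/Ω = (0.6 × 620 × 5.656) / 2.0 = 1052 N/mm = 1.052 kN/mm.
L_req = P / (r_n/Ω) = 300 / 1.052 = 285.2 mm total.
Round up → use L = 290 mm.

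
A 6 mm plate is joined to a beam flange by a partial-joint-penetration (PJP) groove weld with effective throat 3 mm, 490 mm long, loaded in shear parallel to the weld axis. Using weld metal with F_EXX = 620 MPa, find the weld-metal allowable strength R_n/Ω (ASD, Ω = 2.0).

R_n/Ω ≈ 273 kN

Effective throat (given) t_e = 3 mm.
A_we = 3 × 490 = 1470 mm².
F_nw = 0.6 F_EXX = 372 MPa.
R_n/Ω = (372 × 1470) / 2.0 × 10⁻³ = 273.4 kN.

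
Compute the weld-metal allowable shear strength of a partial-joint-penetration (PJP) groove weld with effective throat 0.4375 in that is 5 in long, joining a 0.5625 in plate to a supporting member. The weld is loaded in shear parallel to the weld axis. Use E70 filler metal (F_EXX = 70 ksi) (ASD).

R_n/Ω ≈ 45.9 kip

Effective throat (given) t_e = 0.4375 in.
A_we = 0.4375 × 5 = 2.188 in².
F_nw = 0.6 F_EXX = 42 ksi.
R_n/Ω = (42 × 2.188) / 2.0 = 45.94 kip.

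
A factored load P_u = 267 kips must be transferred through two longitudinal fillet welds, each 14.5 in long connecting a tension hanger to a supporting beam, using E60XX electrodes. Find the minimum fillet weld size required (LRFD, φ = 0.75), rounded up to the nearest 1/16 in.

w = 1/2 in

E60XX → F_EXX = 60 ksi.
Total weld length L = 29 in.
Required throat t_e = P_u / (φ × 0.6 F_EXX × L) = 267 / (0.75 × 0.6 × 60 × 29) = 0.341 in.
Required leg w = t_e / 0.707 = 0.4823 in → use 1/2 in.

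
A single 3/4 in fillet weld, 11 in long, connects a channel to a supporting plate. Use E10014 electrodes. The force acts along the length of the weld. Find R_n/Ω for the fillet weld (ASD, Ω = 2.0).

R_n/Ω ≈ 175 kip

E100XX → F_EXX = 100 ksi.
Effective throat t_e = 0.707 × 0.75 = 0.5302 in.
Total length L = 11 in; A_we = 0.5302 × 11 = 5.833 in².
F_nw = 0.6 F_EXX = 0.6 × 100 = 60 ksi.
R_n = 60 × 5.833 = 350 kip; R_n/Ω = 350/2.0 = 175 kip.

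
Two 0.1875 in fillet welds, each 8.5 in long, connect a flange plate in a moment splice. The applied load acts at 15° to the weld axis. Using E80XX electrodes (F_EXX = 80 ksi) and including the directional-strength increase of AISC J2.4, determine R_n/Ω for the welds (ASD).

t_e = 0.707 × 0.1875 = 0.1326 in; A_we = 0.1326 × 17 = 2.254 in².
Directional factor: 1.0 + 0.5 sin^1.5(15°) = 1.066.
F_nw = 0.6 × 80 × 1.066 = 51.16 ksi.
R_n/Ω = (51.16 × 2.254) / 2.0 = 57.65 kip.

R_n/Ω ≈ 57.6 kip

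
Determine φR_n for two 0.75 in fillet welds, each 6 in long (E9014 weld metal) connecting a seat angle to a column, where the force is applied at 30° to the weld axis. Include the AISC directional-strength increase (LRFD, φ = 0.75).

φR_n ≈ 303 kip

E90XX → F_EXX = 90 ksi.
t_e = 0.707 × 0.75 = 0.5302 in; A_we = 0.5302 × 12 = 6.363 in².
Directional factor: 1.0 + 0.5 sin^1.5(30°) = 1.177.
F_nw = 0.6 × 90 × 1.177 = 63.55 ksi.
φR_n = 0.75 × 63.55 × 6.363 = 303.3 kip.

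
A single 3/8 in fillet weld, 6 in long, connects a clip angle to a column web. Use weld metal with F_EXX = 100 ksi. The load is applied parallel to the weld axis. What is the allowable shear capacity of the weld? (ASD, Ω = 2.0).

Effective throat t_e = 0.707 × 0.375 = 0.2651 in.
Total length L = 6 in; A_we = 0.2651 × 6 = 1.591 in².
F_nw = 0.6 F_EXX = 0.6 × 100 = 60 ksi.
R_n = 60 × 1.591 = 95.44 kip; R_n/Ω = 95.44/2.0 = 47.72 kip.

R_n/Ω ≈ 47.7 kip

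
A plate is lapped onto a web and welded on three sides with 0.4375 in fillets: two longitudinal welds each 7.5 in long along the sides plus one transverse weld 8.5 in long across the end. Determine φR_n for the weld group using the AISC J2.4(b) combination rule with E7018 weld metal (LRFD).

φR_n ≈ 248 kip

E70XX → F_EXX = 70 ksi.
t_e = 0.707 × 0.4375 = 0.3093 in.
R_nwl = 0.6 × 70 × 0.3093 × 15 = 194.9 kip (longitudinal, 2 welds).
R_nwt = 0.6 × 70 × 0.3093 × 8.5 = 110.4 kip (transverse, base value).
(i) R_nwl + R_nwt = 305.3 kip; (ii) 0.85 R_nwl + 1.5 R_nwt = 331.3 kip.
R_n = max = 331.3 kip [governs: (ii)]; φR_n = 248.5 kip.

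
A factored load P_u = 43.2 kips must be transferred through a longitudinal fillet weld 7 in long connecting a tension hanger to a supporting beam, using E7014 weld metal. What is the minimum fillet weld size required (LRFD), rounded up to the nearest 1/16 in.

E70XX → F_EXX = 70 ksi.
Total weld length L = 7 in.
Required throat t_e = P_u / (φ × 0.6 F_EXX × L) = 43.2 / (0.75 × 0.6 × 70 × 7) = 0.1959 in.
Required leg w = t_e / 0.707 = 0.2771 in → use 5/16 in.

w = 5/16 in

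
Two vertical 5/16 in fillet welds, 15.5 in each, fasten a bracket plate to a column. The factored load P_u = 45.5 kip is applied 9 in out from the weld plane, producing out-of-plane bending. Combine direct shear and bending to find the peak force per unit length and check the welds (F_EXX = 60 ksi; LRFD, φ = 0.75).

f_max ≈ 5.32 kip/in; adequate

L_w = 2 × 15.5 = 31 in; section modulus (unit throat) S = 2 × L²/6 = 80.08 in².
Direct shear f_v = P/L_w = 45.5/31 = 1.468 kip/in.
Moment M = P × e = 45.5 × 9 = 409.5 kip·in; bending f_b = M/S = 5.113 kip/in.
f_max = √(f_v² + f_b²) = √(1.468² + 5.113²) = 5.32 kip/in.
φr_n = 0.75 × 0.6 × 60 × (0.707 × 0.3125) = 5.965 kip/in → adequate.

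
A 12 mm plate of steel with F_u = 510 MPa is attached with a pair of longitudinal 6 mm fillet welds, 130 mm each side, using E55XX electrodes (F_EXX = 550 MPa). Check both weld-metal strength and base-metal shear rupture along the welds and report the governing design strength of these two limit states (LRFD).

t_e = 0.707 × 6 = 4.242 mm; L = 260 mm.
Weld metal: φR_n = 0.75 × 0.6 × 550 × 4.242 × 260 × 10⁻³ = 273 kN.
Base metal (shear rupture): φR_n = 0.75 × 0.6 × 510 × 12 × 260 × 10⁻³ = 716 kN.
Governing: weld metal.

φR_n ≈ 273 kN (weld metal governs)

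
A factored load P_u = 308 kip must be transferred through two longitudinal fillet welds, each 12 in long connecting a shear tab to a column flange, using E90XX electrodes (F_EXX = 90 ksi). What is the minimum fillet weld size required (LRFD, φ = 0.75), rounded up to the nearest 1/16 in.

Total weld length L = 24 in.
Required throat t_e = P_u / (φ × 0.6 F_EXX × L) = 308 / (0.75 × 0.6 × 90 × 24) = 0.3169 in.
Required leg w = t_e / 0.707 = 0.4482 in → use 1/2 in.

w = 1/2 in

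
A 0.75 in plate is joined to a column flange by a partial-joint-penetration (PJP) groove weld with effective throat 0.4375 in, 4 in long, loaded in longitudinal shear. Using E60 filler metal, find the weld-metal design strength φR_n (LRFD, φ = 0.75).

φR_n ≈ 47.2 kip

E60XX → F_EXX = 60 ksi.
Effective throat (given) t_e = 0.4375 in.
A_we = 0.4375 × 4 = 1.75 in².
F_nw = 0.6 F_EXX = 36 ksi.
φR_n = 0.75 × 36 × 1.75 = 47.25 kip.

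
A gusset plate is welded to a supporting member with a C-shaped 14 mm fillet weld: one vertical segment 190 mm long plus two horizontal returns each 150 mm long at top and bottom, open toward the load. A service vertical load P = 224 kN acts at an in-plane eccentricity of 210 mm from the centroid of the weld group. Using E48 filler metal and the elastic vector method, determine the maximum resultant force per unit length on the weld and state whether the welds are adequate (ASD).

E48XX → F_EXX = 480 MPa.
Total weld length L_w = 490 mm. Treat welds as unit-width lines.
Centroid: x̄ = 2×150×75 / 490 = 45.92 mm from the vertical weld.
Polar moment about centroid: J = I_x + I_y = [190³/12 + 2×150×95²] + [190×45.92² + 2(150³/12 + 150×29.08²)] = 4496000 mm³.
Direct shear f_v = P/L_w = 224×10³ / 490 = 457.1 N/mm (vertical).
Torsion M = P·e = 224×10³ × 210 = 47040000 N·mm.
Critical point at (x, y) = (104.1, 95) from centroid. f_tx = M·y/J = 994 N/mm; f_ty = M·x/J = 1089 N/mm.
Resultant f_max = √[f_tx² + (f_v + f_ty)²] = √[994² + (457.1 + 1089)²] = 1838 N/mm.
Capacity per unit length: r_n/Ω = (1/2.0) × 0.6 × 480 × (0.707 × 14) = 1425 N/mm.
1838 > 1425 → NOT adequate.

f_max ≈ 1840 N/mm; NOT adequate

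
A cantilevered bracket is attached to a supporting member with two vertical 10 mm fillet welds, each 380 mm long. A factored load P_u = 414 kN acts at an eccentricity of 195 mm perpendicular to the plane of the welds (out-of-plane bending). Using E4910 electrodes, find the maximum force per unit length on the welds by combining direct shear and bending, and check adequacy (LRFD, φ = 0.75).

f_max ≈ 1760 N/mm; NOT adequate

E49XX → F_EXX = 490 MPa.
L_w = 2 × 380 = 760 mm; section modulus (unit throat) S = 2 × L²/6 = 48130 mm².
Direct shear f_v = P/L_w = 414×10³/760 = 544.7 N/mm.
Moment M = P × e = 414×10³ × 195 = 80730000 N·mm; bending f_b = M/S = 1677 N/mm.
f_max = √(f_v² + f_b²) = √(544.7² + 1677²) = 1763 N/mm.
φr_n = 0.75 × 0.6 × 490 × (0.707 × 10) = 1559 N/mm → NOT adequate.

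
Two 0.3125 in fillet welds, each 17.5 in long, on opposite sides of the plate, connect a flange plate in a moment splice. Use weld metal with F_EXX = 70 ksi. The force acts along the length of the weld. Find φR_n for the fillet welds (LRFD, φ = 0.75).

Effective throat t_e = 0.707 × 0.3125 = 0.2209 in.
Total length L = 35 in; A_we = 0.2209 × 35 = 7.733 in².
F_nw = 0.6 F_EXX = 0.6 × 70 = 42 ksi.
φR_n = 0.75 × 42 × 7.733 = 243.6 kip.

φR_n ≈ 244 kip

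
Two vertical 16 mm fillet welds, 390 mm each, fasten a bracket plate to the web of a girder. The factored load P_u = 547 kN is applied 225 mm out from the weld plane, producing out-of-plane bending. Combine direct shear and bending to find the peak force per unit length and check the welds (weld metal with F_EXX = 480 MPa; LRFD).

L_w = 2 × 390 = 780 mm; section modulus (unit throat) S = 2 × L²/6 = 50700 mm².
Direct shear f_v = P/L_w = 547×10³/780 = 701.3 N/mm.
Moment M = P × e = 547×10³ × 225 = 123080000 N·mm; bending f_b = M/S = 2428 N/mm.
f_max = √(f_v² + f_b²) = √(701.3² + 2428²) = 2527 N/mm.
φr_n = 0.75 × 0.6 × 480 × (0.707 × 16) = 2443 N/mm → NOT adequate.

f_max ≈ 2530 N/mm; NOT adequate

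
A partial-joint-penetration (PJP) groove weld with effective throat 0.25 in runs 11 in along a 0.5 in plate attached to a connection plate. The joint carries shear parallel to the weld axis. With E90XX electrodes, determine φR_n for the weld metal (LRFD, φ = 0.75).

φR_n ≈ 111 kips

E90XX → F_EXX = 90 ksi.
Effective throat (given) t_e = 0.25 in.
A_we = 0.25 × 11 = 2.75 in².
F_nw = 0.6 F_EXX = 54 ksi.
φR_n = 0.75 × 54 × 2.75 = 111.4 kips.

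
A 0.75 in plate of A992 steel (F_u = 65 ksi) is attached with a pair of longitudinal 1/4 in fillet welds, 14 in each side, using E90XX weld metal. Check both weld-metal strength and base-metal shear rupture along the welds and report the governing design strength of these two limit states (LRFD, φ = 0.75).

E90XX → F_EXX = 90 ksi.
t_e = 0.707 × 0.25 = 0.1767 in; L = 28 in.
Weld metal: φR_n = 0.75 × 0.6 × 90 × 0.1767 × 28 = 200.4 kips.
Base metal (shear rupture): φR_n = 0.75 × 0.6 × 65 × 0.75 × 28 = 614.2 kips.
Governing: weld metal.

φR_n ≈ 200 kips (weld metal governs)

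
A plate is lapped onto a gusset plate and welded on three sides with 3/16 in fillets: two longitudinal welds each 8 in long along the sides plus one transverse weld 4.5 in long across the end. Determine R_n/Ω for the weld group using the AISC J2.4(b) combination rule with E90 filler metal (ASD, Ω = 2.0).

E90XX → F_EXX = 90 ksi.
t_e = 0.707 × 0.1875 = 0.1326 in.
R_nwl = 0.6 × 90 × 0.1326 × 16 = 114.5 kip (longitudinal, 2 welds).
R_nwt = 0.6 × 90 × 0.1326 × 4.5 = 32.21 kip (transverse, base value).
(i) R_nwl + R_nwt = 146.7 kip; (ii) 0.85 R_nwl + 1.5 R_nwt = 145.7 kip.
R_n = max = 146.7 kip [governs: (i)]; R_n/Ω = 73.37 kip.

R_n/Ω ≈ 73.4 kip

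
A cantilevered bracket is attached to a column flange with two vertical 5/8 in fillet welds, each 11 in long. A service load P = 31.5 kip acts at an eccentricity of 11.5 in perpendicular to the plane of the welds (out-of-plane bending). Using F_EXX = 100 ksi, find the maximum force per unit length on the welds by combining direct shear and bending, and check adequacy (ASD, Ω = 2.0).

f_max ≈ 9.09 kip/in; adequate

L_w = 2 × 11 = 22 in; section modulus (unit throat) S = 2 × L²/6 = 40.33 in².
Direct shear f_v = P/L_w = 31.5/22 = 1.432 kip/in.
Moment M = P × e = 31.5 × 11.5 = 362.25 kip·in; bending f_b = M/S = 8.981 kip/in.
f_max = √(f_v² + f_b²) = √(1.432² + 8.981²) = 9.095 kip/in.
r_n/Ω = (1/2.0) × 0.6 × 100 × (0.707 × 0.625) = 13.26 kip/in → adequate.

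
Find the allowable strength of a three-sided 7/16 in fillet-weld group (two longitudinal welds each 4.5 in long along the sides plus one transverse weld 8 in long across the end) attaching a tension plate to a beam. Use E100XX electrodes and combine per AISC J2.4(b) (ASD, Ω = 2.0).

E100XX → F_EXX = 100 ksi.
t_e = 0.707 × 0.4375 = 0.3093 in.
R_nwl = 0.6 × 100 × 0.3093 × 9 = 167 kips (longitudinal, 2 welds).
R_nwt = 0.6 × 100 × 0.3093 × 8 = 148.5 kips (transverse, base value).
(i) R_nwl + R_nwt = 315.5 kips; (ii) 0.85 R_nwl + 1.5 R_nwt = 364.7 kips.
R_n = max = 364.7 kips [governs: (ii)]; R_n/Ω = 182.3 kips.

R_n/Ω ≈ 182 kips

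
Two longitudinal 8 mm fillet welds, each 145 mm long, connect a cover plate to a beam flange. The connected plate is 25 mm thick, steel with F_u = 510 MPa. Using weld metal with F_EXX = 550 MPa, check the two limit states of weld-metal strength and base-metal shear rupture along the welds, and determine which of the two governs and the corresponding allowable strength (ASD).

t_e = 0.707 × 8 = 5.656 mm; L = 290 mm.
Weld metal: R_n/Ω = (1/2.0) × 0.6 × 550 × 5.656 × 290 × 10⁻³ = 270.6 kN.
Base metal (shear rupture): R_n/Ω = (1/2.0) × 0.6 × 510 × 25 × 290 × 10⁻³ = 1109 kN.
Governing: weld metal.

R_n/Ω ≈ 271 kN (weld metal governs)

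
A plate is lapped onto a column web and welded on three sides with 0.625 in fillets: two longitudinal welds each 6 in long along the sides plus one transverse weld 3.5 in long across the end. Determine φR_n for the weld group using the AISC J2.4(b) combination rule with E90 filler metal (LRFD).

E90XX → F_EXX = 90 ksi.
t_e = 0.707 × 0.625 = 0.4419 in.
R_nwl = 0.6 × 90 × 0.4419 × 12 = 286.3 kips (longitudinal, 2 welds).
R_nwt = 0.6 × 90 × 0.4419 × 3.5 = 83.51 kips (transverse, base value).
(i) R_nwl + R_nwt = 369.8 kips; (ii) 0.85 R_nwl + 1.5 R_nwt = 368.7 kips.
R_n = max = 369.8 kips [governs: (i)]; φR_n = 277.4 kips.

φR_n ≈ 277 kips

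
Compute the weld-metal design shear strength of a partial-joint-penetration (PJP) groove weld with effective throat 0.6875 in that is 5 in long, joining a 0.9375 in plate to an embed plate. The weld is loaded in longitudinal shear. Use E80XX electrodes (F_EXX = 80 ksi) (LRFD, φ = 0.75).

φR_n ≈ 124 kip

Effective throat (given) t_e = 0.6875 in.
A_we = 0.6875 × 5 = 3.438 in².
F_nw = 0.6 F_EXX = 48 ksi.
φR_n = 0.75 × 48 × 3.438 = 123.8 kip.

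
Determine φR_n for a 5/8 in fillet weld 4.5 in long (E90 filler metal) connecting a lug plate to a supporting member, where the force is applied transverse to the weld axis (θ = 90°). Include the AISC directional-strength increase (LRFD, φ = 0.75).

φR_n ≈ 121 kips

E90XX → F_EXX = 90 ksi.
t_e = 0.707 × 0.625 = 0.4419 in; A_we = 0.4419 × 4.5 = 1.988 in².
Directional factor: 1.0 + 0.5 sin^1.5(90°) = 1.5.
F_nw = 0.6 × 90 × 1.5 = 81 ksi.
φR_n = 0.75 × 81 × 1.988 = 120.8 kips.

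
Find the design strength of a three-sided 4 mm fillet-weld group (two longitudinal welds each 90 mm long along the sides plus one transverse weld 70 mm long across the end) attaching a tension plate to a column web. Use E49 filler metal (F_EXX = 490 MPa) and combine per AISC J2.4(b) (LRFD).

φR_n ≈ 161 kN

t_e = 0.707 × 4 = 2.828 mm.
R_nwl = 0.6 × 490 × 2.828 × 180 × 10⁻³ = 149.7 kN (longitudinal, 2 welds).
R_nwt = 0.6 × 490 × 2.828 × 70 × 10⁻³ = 58.2 kN (transverse, base value).
(i) R_nwl + R_nwt = 207.9 kN; (ii) 0.85 R_nwl + 1.5 R_nwt = 214.5 kN.
R_n = max = 214.5 kN [governs: (ii)]; φR_n = 160.9 kN.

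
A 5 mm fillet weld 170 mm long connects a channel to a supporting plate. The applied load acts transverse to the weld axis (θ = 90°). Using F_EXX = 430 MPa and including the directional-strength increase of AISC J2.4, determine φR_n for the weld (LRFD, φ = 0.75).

t_e = 0.707 × 5 = 3.535 mm; A_we = 3.535 × 170 = 600.9 mm².
Directional factor: 1.0 + 0.5 sin^1.5(90°) = 1.5.
F_nw = 0.6 × 430 × 1.5 = 387 MPa.
φR_n = 0.75 × 387 × 600.9 × 10⁻³ = 174.4 kN.

φR_n ≈ 174 kN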